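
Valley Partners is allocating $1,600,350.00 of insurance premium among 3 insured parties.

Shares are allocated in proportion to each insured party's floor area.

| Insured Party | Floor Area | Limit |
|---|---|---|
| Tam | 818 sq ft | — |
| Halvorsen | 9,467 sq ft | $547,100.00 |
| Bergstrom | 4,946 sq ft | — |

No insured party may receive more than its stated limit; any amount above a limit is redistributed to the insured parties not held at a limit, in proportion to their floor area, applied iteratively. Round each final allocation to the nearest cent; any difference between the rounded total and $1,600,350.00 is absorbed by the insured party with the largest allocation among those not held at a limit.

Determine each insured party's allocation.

Tam: $149,472.33 · Halvorsen: $547,100.00 · Bergstrom: $903,777.67

Sum of floor area: 15,231.
Pro-rata shares before constraints: Tam 85,948.8084; Halvorsen 994,715.6096; Bergstrom 519,685.5820.
Cap binds for Halvorsen ($547,100.00); residual $1,053,250.00 reallocated over remaining floor area 5,764.
Shares after redistribution: Tam 149,472.3282 → $149,472.33; Bergstrom 903,777.6718 → $903,777.67.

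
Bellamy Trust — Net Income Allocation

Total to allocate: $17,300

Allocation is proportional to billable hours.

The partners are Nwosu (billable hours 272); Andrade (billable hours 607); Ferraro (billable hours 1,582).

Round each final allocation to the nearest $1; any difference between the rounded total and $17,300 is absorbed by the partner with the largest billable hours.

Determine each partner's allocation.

Total billable hours = 272 + 607 + 1,582 = 2,461.
Raw shares: Nwosu 1,912.07; Andrade 4,267.01; Ferraro 11,120.93.
At nearest $1: Nwosu $1,912; Andrade $4,267; Ferraro $11,121. Sum = $17,300.
Rounded total matches; no reconciliation needed.

Nwosu: $1,912; Andrade: $4,267; Ferraro: $11,121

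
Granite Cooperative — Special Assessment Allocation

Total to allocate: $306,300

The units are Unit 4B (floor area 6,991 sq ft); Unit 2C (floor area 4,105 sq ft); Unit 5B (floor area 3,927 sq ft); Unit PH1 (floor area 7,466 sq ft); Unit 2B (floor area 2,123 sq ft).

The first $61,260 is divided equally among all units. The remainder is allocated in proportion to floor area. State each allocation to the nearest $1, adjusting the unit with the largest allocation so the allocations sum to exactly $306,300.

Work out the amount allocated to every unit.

First tranche $61,260 split equally: $12,252 each.
Remainder $245,040 by floor area (total 24,612): Unit 4B 69,603.23 → $69,603; Unit 2C 40,869.87 → $40,870; Unit 5B 39,097.68 → $39,098; Unit PH1 74,332.38 → $74,332; Unit 2B 21,136.84 → $21,137.
Totals: Unit 4B $12,252 + $69,603 = $81,855; Unit 2C $12,252 + $40,870 = $53,122; Unit 5B $12,252 + $39,098 = $51,350; Unit PH1 $12,252 + $74,332 = $86,584; Unit 2B $12,252 + $21,137 = $33,389.

Unit 4B: $81,855 · Unit 2C: $53,122 · Unit 5B: $51,350 · Unit PH1: $86,584 · Unit 2B: $33,389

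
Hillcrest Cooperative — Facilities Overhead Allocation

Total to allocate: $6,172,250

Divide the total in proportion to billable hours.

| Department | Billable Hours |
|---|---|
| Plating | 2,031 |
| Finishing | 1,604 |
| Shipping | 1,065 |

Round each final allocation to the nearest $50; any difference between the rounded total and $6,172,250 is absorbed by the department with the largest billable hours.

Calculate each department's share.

Plating: $2,667,200 · Finishing: $2,106,450 · Shipping: $1,398,600

Billable hours total: 2,031 + 1,604 + 1,065 = 4,700.
Proportional shares: Plating 2,667,199.95; Finishing 2,106,444.47; Shipping 1,398,605.59.
Rounded to nearest $50: Plating $2,667,200; Finishing $2,106,450; Shipping $1,398,600. Sum = $6,172,250.
Sum already equals the total — no adjustment.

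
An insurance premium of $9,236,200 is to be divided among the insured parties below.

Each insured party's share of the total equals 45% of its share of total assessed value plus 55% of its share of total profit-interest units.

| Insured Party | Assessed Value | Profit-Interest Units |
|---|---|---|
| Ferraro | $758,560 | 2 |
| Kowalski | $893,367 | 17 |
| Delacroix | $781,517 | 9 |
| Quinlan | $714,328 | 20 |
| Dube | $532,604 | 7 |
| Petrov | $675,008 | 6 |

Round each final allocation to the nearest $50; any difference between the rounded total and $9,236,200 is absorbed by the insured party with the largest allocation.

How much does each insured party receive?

Assessed value total 4,355,384; profit-interest units total 61.
Blended shares (45% assessed value + 55% profit-interest units): Ferraro 0.0964; Kowalski 0.2456; Delacroix 0.1619; Quinlan 0.2541; Dube 0.1181; Petrov 0.1238.
Unrounded shares: Ferraro 890,439.01; Kowalski 2,268,241.89; Delacroix 1,495,287.09; Quinlan 2,347,218.79; Dube 1,091,198.01; Petrov 1,143,815.21.
Rounded to nearest $50: Ferraro $890,450; Kowalski $2,268,250; Delacroix $1,495,300; Quinlan $2,347,200; Dube $1,091,200; Petrov $1,143,800. Sum = $9,236,200.
Rounded total matches; no reconciliation needed.

Ferraro: $890,450 · Kowalski: $2,268,250 · Delacroix: $1,495,300 · Quinlan: $2,347,200 · Dube: $1,091,200 · Petrov: $1,143,800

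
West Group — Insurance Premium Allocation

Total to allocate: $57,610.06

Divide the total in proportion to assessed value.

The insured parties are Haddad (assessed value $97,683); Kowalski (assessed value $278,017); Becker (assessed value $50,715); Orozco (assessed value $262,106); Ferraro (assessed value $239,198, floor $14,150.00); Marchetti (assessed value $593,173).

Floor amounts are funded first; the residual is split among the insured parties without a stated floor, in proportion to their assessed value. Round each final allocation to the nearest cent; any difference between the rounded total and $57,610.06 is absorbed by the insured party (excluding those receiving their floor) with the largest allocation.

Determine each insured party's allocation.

Minimums first: Ferraro $14,150.00. Balance $43,460.06.
Balance split over remaining assessed value 1,281,694: Haddad 3,312.2641 → $3,312.26; Kowalski 9,427.0828 → $9,427.08; Becker 1,719.6593 → $1,719.66; Orozco 8,887.5679 → $8,887.57; Marchetti 20,113.4859 → $20,113.49.

Haddad: $3,312.26 · Kowalski: $9,427.08 · Becker: $1,719.66 · Orozco: $8,887.57 · Ferraro: $14,150.00 · Marchetti: $20,113.49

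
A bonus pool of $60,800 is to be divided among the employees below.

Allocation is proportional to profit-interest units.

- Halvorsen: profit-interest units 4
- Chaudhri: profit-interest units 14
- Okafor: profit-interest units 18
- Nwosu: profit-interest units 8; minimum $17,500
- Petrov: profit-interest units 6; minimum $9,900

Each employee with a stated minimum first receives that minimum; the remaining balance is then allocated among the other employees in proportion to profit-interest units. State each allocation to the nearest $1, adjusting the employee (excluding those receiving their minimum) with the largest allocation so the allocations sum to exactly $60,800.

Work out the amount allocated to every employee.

Minimums first: Nwosu $17,500; Petrov $9,900. Balance $33,400.
Balance split over remaining profit-interest units 36: Halvorsen 3,711.11 → $3,711; Chaudhri 12,988.89 → $12,989; Okafor 16,700.00 → $16,700.

Halvorsen: $3,711 · Chaudhri: $12,989 · Okafor: $16,700 · Nwosu: $17,500 · Petrov: $9,900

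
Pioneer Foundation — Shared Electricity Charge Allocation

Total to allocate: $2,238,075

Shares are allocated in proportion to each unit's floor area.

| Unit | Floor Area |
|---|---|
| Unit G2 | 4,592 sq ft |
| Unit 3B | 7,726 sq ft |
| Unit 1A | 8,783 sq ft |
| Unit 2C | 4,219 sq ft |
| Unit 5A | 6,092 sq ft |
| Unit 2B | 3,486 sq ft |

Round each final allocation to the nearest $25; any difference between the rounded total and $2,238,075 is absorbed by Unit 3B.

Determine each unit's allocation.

Unit G2: $294,500 · Unit 3B: $495,450 · Unit 1A: $563,275 · Unit 2C: $270,575 · Unit 5A: $390,700 · Unit 2B: $223,575

Combined floor area = 34,898.
Raw shares: Unit G2 4,592/34,898 × $2,238,075 = 294,493.68; Unit 3B 7,726/34,898 × $2,238,075 = 495,483.05; Unit 1A 8,783/34,898 × $2,238,075 = 563,270.47; Unit 2C 4,219/34,898 × $2,238,075 = 270,572.48; Unit 5A 6,092/34,898 × $2,238,075 = 390,691.53; Unit 2B 3,486/34,898 × $2,238,075 = 223,563.80.
After rounding ($25): Unit G2 $294,500; Unit 3B $495,475; Unit 1A $563,275; Unit 2C $270,575; Unit 5A $390,700; Unit 2B $223,575. Sum = $2,238,100.
Difference $2,238,075 − $2,238,100 = −$25 applied to Unit 3B: Unit 3B becomes $495,450.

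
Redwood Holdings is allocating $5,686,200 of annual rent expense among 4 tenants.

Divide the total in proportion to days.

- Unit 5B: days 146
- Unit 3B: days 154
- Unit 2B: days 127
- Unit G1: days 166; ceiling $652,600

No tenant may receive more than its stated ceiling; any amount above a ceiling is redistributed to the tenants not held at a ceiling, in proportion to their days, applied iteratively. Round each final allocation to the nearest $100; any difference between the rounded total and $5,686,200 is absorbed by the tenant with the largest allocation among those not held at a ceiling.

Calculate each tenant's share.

Unit 5B: $1,721,100 | Unit 3B: $1,815,400 | Unit 2B: $1,497,100 | Unit G1: $652,600

Combined days = 593.
Unconstrained shares: Unit 5B 1,399,975.04; Unit 3B 1,476,686.00; Unit 2B 1,217,786.51; Unit G1 1,591,752.45.
Cap binds for Unit G1 ($652,600); residual $5,033,600 reallocated over remaining days 427.
Shares after redistribution: Unit 5B 1,721,090.40 → $1,721,100; Unit 3B 1,815,396.72 → $1,815,400; Unit 2B 1,497,112.88 → $1,497,100.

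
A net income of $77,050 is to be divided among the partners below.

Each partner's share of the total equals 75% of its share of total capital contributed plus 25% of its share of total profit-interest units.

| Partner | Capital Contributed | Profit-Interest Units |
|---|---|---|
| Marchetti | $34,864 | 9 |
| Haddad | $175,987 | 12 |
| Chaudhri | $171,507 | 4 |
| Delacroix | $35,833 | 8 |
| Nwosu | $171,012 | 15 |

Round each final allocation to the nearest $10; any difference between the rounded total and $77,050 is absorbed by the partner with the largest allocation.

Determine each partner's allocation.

Capital contributed total 589,203; profit-interest units total 48.
Blended shares (75% capital contributed + 25% profit-interest units): Marchetti 0.0913; Haddad 0.2865; Chaudhri 0.2391; Delacroix 0.0873; Nwosu 0.2958.
Raw shares: Marchetti 7,031.09; Haddad 22,075.97; Chaudhri 18,426.17; Delacroix 6,724.82; Nwosu 22,791.94.
After rounding ($10): Marchetti $7,030; Haddad $22,080; Chaudhri $18,430; Delacroix $6,720; Nwosu $22,790. Sum = $77,050.
Rounded total matches; no reconciliation needed.

Marchetti: $7,030 · Haddad: $22,080 · Chaudhri: $18,430 · Delacroix: $6,720 · Nwosu: $22,790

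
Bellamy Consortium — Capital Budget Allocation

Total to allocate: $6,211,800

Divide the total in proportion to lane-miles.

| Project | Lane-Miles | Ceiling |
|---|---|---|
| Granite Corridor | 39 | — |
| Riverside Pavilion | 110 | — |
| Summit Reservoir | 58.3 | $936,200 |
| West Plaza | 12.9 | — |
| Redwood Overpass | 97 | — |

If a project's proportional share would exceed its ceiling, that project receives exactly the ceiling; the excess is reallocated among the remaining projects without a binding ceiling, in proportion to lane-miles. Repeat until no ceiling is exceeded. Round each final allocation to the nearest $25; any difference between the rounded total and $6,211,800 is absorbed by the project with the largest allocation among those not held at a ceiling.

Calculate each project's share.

Sum of lane-miles: 317.2.
Proportional shares (ignoring caps): Granite Corridor 763,745.90; Riverside Pavilion 2,154,155.11; Summit Reservoir 1,141,702.21; West Plaza 252,623.64; Redwood Overpass 1,899,573.14.
Cap binds for Summit Reservoir ($936,200); remaining pool $5,275,600 reallocated over remaining lane-miles 258.9.
Remaining shares: Granite Corridor 794,702.20 → $794,700; Riverside Pavilion 2,241,467.75 → $2,241,475; West Plaza 262,863.04 → $262,875; Redwood Overpass 1,976,567.01 → $1,976,575.
Rounding difference −$25 applied to Riverside Pavilion → $2,241,450.

Granite Corridor: $794,700; Riverside Pavilion: $2,241,450; Summit Reservoir: $936,200; West Plaza: $262,875; Redwood Overpass: $1,976,575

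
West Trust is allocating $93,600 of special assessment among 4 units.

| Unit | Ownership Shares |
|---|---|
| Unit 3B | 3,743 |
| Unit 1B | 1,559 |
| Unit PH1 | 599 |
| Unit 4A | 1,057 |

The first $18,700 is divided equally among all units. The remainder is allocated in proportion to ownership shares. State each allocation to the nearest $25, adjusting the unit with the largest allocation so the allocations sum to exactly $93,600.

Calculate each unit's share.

First tranche $18,700 split equally: $4,675 each.
Remainder $74,900 by ownership shares (total 6,958): Unit 3B 40,291.85 → $40,300; Unit 1B 16,781.99 → $16,775; Unit PH1 6,447.99 → $6,450; Unit 4A 11,378.17 → $11,375.
Totals: Unit 3B $4,675 + $40,300 = $44,975; Unit 1B $4,675 + $16,775 = $21,450; Unit PH1 $4,675 + $6,450 = $11,125; Unit 4A $4,675 + $11,375 = $16,050.

Unit 3B: $44,975; Unit 1B: $21,450; Unit PH1: $11,125; Unit 4A: $16,050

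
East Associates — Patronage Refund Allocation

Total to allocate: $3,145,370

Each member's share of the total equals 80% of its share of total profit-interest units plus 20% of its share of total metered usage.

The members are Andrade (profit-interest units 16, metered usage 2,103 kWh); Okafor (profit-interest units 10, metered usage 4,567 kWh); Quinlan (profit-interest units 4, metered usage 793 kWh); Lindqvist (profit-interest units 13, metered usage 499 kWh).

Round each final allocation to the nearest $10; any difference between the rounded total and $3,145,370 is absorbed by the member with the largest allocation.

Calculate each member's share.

Andrade: $1,102,450 · Okafor: $946,020 · Quinlan: $296,730 · Lindqvist: $800,170

Profit-interest units total 43; metered usage total 7,962.
Combined weights (80% profit-interest units + 20% metered usage): Andrade 0.3505; Okafor 0.3008; Quinlan 0.0943; Lindqvist 0.2544.
Unrounded shares: Andrade 1,102,453.26; Okafor 946,021.71; Quinlan 296,728.62; Lindqvist 800,166.41.
After rounding ($10): Andrade $1,102,450; Okafor $946,020; Quinlan $296,730; Lindqvist $800,170. Sum = $3,145,370.
Rounded total matches; no reconciliation needed.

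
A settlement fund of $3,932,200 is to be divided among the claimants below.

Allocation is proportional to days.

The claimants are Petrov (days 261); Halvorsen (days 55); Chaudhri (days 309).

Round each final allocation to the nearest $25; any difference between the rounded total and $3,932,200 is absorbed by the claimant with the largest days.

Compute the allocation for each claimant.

Petrov: $1,642,075 · Halvorsen: $346,025 · Chaudhri: $1,944,100

Combined days = 625.
Unrounded shares: Petrov 261/625 × $3,932,200 = 1,642,086.72; Halvorsen 55/625 × $3,932,200 = 346,033.60; Chaudhri 309/625 × $3,932,200 = 1,944,079.68.
Rounded to nearest $25: Petrov $1,642,075; Halvorsen $346,025; Chaudhri $1,944,075. Sum = $3,932,175.
Difference $3,932,200 − $3,932,175 = +$25 applied to largest days (Chaudhri): Chaudhri becomes $1,944,100.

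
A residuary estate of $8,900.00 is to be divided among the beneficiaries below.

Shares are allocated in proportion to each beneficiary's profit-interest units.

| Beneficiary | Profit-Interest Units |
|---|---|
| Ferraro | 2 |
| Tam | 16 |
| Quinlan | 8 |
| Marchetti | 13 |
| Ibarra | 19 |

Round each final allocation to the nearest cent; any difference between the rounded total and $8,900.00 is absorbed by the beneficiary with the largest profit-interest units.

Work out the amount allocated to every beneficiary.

Ferraro: $306.90 · Tam: $2,455.17 · Quinlan: $1,227.59 · Marchetti: $1,994.83 · Ibarra: $2,915.51

Sum of profit-interest units: 2 + 16 + 8 + 13 + 19 = 58.
Unrounded shares: Ferraro 306.8966; Tam 2,455.1724; Quinlan 1,227.5862; Marchetti 1,994.8276; Ibarra 2,915.5172.
After rounding (cent): Ferraro $306.90; Tam $2,455.17; Quinlan $1,227.59; Marchetti $1,994.83; Ibarra $2,915.52. Sum = $8,900.01.
Difference $8,900.00 − $8,900.01 = −$0.01 applied to largest profit-interest units (Ibarra): Ibarra becomes $2,915.51.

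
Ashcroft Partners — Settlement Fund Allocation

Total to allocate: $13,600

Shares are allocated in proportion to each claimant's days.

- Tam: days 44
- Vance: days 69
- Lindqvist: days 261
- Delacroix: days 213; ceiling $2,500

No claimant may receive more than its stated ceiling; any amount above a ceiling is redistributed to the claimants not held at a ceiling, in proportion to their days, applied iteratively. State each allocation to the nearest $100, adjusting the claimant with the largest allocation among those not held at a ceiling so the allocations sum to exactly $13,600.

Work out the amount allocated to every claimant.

Days total: 587.
Pro-rata shares before constraints: Tam 1,019.42; Vance 1,598.64; Lindqvist 6,047.02; Delacroix 4,934.92.
Cap binds for Delacroix ($2,500); remaining pool $11,100 reallocated over remaining days 374.
Remaining shares: Tam 1,305.88 → $1,300; Vance 2,047.86 → $2,000; Lindqvist 7,746.26 → $7,700.
Rounding difference +$100 applied to Lindqvist → $7,800.

Tam: $1,300 | Vance: $2,000 | Lindqvist: $7,800 | Delacroix: $2,500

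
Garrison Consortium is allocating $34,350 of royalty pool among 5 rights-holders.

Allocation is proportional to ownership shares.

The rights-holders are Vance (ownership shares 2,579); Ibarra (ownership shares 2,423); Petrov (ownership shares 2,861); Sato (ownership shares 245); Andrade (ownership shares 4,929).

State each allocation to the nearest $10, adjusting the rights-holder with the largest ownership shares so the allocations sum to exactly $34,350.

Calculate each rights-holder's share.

Vance: $6,800 | Ibarra: $6,380 | Petrov: $7,540 | Sato: $650 | Andrade: $12,980

Combined ownership shares = 13,037.
Raw shares: Vance 2,579/13,037 × $34,350 = 6,795.17; Ibarra 2,423/13,037 × $34,350 = 6,384.14; Petrov 2,861/13,037 × $34,350 = 7,538.19; Sato 245/13,037 × $34,350 = 645.53; Andrade 4,929/13,037 × $34,350 = 12,986.97.
After rounding ($10): Vance $6,800; Ibarra $6,380; Petrov $7,540; Sato $650; Andrade $12,990. Sum = $34,360.
Difference $34,350 − $34,360 = −$10 applied to largest ownership shares (Andrade): Andrade becomes $12,980.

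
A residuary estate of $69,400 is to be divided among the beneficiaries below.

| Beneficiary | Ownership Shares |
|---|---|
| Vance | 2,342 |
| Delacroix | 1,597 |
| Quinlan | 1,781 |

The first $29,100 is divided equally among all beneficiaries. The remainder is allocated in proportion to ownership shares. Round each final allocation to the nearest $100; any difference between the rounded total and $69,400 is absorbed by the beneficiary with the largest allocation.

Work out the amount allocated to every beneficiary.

Equal tier: $29,100 ÷ 3 = $9,700 apiece.
Remainder $40,300 by ownership shares (total 5,720): Vance 16,500.45 → $16,500; Delacroix 11,251.59 → $11,300; Quinlan 12,547.95 → $12,500.
Totals: Vance $9,700 + $16,500 = $26,200; Delacroix $9,700 + $11,300 = $21,000; Quinlan $9,700 + $12,500 = $22,200.

Vance: $26,200 | Delacroix: $21,000 | Quinlan: $22,200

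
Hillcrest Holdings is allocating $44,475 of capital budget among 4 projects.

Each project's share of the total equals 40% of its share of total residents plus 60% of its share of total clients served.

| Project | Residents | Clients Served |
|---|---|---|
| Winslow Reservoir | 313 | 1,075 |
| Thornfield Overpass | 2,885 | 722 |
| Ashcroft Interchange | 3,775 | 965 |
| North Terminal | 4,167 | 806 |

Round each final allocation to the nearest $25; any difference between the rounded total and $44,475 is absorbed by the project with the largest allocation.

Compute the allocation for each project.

Totals — residents 11,140, clients served 3,568.
Composite weights (40% residents + 60% clients served): Winslow Reservoir 0.1920; Thornfield Overpass 0.2250; Ashcroft Interchange 0.2978; North Terminal 0.2852.
Proportional shares: Winslow Reservoir 8,539.75; Thornfield Overpass 10,007.02; Ashcroft Interchange 13,245.69; North Terminal 12,682.54.
After rounding ($25): Winslow Reservoir $8,550; Thornfield Overpass $10,000; Ashcroft Interchange $13,250; North Terminal $12,675. Sum = $44,475.
Sum already equals the total — no adjustment.

Winslow Reservoir: $8,550; Thornfield Overpass: $10,000; Ashcroft Interchange: $13,250; North Terminal: $12,675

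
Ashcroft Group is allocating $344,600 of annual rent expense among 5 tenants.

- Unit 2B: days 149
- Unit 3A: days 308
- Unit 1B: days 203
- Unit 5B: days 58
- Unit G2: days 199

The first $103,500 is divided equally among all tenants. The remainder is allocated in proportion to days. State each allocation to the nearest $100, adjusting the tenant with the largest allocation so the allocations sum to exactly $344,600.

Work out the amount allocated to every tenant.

Equal tier: $103,500 ÷ 5 = $20,700 apiece.
Remainder $241,100 by days (total 917): Unit 2B 39,175.46 → $39,200; Unit 3A 80,980.15 → $81,000; Unit 1B 53,373.28 → $53,400; Unit 5B 15,249.51 → $15,200; Unit G2 52,321.59 → $52,300.
Totals: Unit 2B $20,700 + $39,200 = $59,900; Unit 3A $20,700 + $81,000 = $101,700; Unit 1B $20,700 + $53,400 = $74,100; Unit 5B $20,700 + $15,200 = $35,900; Unit G2 $20,700 + $52,300 = $73,000.

Unit 2B: $59,900 | Unit 3A: $101,700 | Unit 1B: $74,100 | Unit 5B: $35,900 | Unit G2: $73,000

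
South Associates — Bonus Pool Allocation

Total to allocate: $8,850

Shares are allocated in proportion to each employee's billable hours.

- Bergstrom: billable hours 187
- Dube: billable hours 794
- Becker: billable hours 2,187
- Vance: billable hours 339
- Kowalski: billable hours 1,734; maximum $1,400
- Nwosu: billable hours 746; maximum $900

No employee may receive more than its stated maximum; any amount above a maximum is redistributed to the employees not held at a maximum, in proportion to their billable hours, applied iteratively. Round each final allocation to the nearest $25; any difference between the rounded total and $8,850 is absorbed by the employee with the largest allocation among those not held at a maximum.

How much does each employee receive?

Bergstrom: $350; Dube: $1,475; Becker: $4,100; Vance: $625; Kowalski: $1,400; Nwosu: $900

Sum of billable hours: 5,987.
Unconstrained shares: Bergstrom 276.42; Dube 1,173.69; Becker 3,232.83; Vance 501.11; Kowalski 2,563.20; Nwosu 1,102.74.
Held at cap: Kowalski ($1,400), Nwosu ($900); balance $6,550 reallocated over remaining billable hours 3,507.
Shares after redistribution: Bergstrom 349.26 → $350; Dube 1,482.95 → $1,475; Becker 4,084.64 → $4,075; Vance 633.15 → $625.
Rounding difference +$25 applied to Becker → $4,100.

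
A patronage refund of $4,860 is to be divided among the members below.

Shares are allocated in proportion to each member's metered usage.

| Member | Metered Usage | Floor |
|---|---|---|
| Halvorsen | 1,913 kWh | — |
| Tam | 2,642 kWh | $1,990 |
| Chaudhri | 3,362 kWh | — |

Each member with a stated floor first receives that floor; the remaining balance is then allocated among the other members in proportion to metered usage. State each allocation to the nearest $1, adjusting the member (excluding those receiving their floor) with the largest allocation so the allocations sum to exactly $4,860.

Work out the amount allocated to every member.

Halvorsen: $1,041; Tam: $1,990; Chaudhri: $1,829

Fund the minimums — Tam $1,990. Balance $2,870.
Balance split over remaining metered usage 5,275: Halvorsen 1,040.82 → $1,041; Chaudhri 1,829.18 → $1,829.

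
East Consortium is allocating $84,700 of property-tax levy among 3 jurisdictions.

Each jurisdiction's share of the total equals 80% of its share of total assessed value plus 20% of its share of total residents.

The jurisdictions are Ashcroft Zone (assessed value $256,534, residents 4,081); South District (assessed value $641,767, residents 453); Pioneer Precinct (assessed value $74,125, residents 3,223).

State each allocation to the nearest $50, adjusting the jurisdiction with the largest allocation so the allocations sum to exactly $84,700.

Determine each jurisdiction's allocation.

Ashcroft Zone: $26,800 | South District: $45,700 | Pioneer Precinct: $12,200

Totals — assessed value 972,426, residents 7,757.
Combined weights (80% assessed value + 20% residents): Ashcroft Zone 0.3163; South District 0.5397; Pioneer Precinct 0.1441.
Raw shares: Ashcroft Zone 26,787.87; South District 45,708.50; Pioneer Precinct 12,203.63.
Rounded to nearest $50: Ashcroft Zone $26,800; South District $45,700; Pioneer Precinct $12,200. Sum = $84,700.
Rounded total matches; no reconciliation needed.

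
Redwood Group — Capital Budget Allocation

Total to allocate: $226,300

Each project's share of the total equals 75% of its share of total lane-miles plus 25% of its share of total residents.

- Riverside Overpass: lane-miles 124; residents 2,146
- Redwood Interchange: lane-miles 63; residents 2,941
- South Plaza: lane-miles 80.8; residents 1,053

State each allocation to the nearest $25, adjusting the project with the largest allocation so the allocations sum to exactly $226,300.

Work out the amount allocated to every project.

Totals — lane-miles 267.8, residents 6,140.
Combined weights (75% lane-miles + 25% residents): Riverside Overpass 0.4347; Redwood Interchange 0.2962; South Plaza 0.2692.
Pro-rata amounts: Riverside Overpass 98,361.73; Redwood Interchange 67,026.71; South Plaza 60,911.56.
At nearest $25: Riverside Overpass $98,350; Redwood Interchange $67,025; South Plaza $60,900. Sum = $226,275.
Difference $226,300 − $226,275 = +$25 applied to largest allocation (Riverside Overpass): Riverside Overpass becomes $98,375.

Riverside Overpass: $98,375 · Redwood Interchange: $67,025 · South Plaza: $60,900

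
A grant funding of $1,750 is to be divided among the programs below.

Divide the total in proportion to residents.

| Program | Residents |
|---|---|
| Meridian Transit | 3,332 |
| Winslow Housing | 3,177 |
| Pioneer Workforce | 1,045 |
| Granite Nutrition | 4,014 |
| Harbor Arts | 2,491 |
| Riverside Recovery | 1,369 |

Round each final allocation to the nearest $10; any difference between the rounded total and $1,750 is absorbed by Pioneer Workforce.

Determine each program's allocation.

Meridian Transit: $380 · Winslow Housing: $360 · Pioneer Workforce: $110 · Granite Nutrition: $460 · Harbor Arts: $280 · Riverside Recovery: $160

Total residents = 15,428.
Unrounded shares: Meridian Transit 3,332/15,428 × $1,750 = 377.95; Winslow Housing 3,177/15,428 × $1,750 = 360.37; Pioneer Workforce 1,045/15,428 × $1,750 = 118.53; Granite Nutrition 4,014/15,428 × $1,750 = 455.31; Harbor Arts 2,491/15,428 × $1,750 = 282.55; Riverside Recovery 1,369/15,428 × $1,750 = 155.29.
At nearest $10: Meridian Transit $380; Winslow Housing $360; Pioneer Workforce $120; Granite Nutrition $460; Harbor Arts $280; Riverside Recovery $160. Sum = $1,760.
Difference $1,750 − $1,760 = −$10 applied to Pioneer Workforce: Pioneer Workforce becomes $110.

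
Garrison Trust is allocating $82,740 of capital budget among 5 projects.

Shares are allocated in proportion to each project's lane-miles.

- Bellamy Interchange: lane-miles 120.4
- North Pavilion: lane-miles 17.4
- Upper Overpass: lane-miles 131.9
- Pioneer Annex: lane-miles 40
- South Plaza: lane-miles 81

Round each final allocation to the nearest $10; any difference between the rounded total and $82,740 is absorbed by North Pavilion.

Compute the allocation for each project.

Sum of lane-miles: 390.7.
Pro-rata amounts: Bellamy Interchange 120.4/390.7 × $82,740 = 25,497.56; North Pavilion 17.4/390.7 × $82,740 = 3,684.86; Upper Overpass 131.9/390.7 × $82,740 = 27,932.96; Pioneer Annex 40/390.7 × $82,740 = 8,470.95; South Plaza 81/390.7 × $82,740 = 17,153.67.
Rounded to nearest $10: Bellamy Interchange $25,500; North Pavilion $3,680; Upper Overpass $27,930; Pioneer Annex $8,470; South Plaza $17,150. Sum = $82,730.
Difference $82,740 − $82,730 = +$10 applied to North Pavilion: North Pavilion becomes $3,690.

Bellamy Interchange: $25,500 | North Pavilion: $3,690 | Upper Overpass: $27,930 | Pioneer Annex: $8,470 | South Plaza: $17,150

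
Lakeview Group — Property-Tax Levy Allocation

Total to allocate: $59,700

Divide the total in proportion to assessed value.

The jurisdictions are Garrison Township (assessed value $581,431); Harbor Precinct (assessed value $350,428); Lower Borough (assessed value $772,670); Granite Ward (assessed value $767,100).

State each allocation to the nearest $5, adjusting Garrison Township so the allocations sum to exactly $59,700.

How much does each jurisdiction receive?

Garrison Township: $14,040; Harbor Precinct: $8,465; Lower Borough: $18,665; Granite Ward: $18,530

Assessed value total: 2,471,629.
Pro-rata amounts: Garrison Township 581,431/2,471,629 × $59,700 = 14,043.95; Harbor Precinct 350,428/2,471,629 × $59,700 = 8,464.28; Lower Borough 772,670/2,471,629 × $59,700 = 18,663.16; Granite Ward 767,100/2,471,629 × $59,700 = 18,528.62.
At nearest $5: Garrison Township $14,045; Harbor Precinct $8,465; Lower Borough $18,665; Granite Ward $18,530. Sum = $59,705.
Difference $59,700 − $59,705 = −$5 applied to Garrison Township: Garrison Township becomes $14,040.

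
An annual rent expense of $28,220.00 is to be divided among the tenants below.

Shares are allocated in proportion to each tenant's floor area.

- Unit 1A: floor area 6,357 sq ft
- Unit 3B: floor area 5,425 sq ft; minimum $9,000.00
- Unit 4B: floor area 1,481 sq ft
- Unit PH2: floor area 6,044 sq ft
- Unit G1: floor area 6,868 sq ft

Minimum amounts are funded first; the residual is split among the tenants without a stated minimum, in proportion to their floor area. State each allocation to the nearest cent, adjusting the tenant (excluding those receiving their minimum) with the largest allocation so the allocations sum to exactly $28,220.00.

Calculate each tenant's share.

Unit 1A: $5,888.27; Unit 3B: $9,000.00; Unit 4B: $1,371.80; Unit PH2: $5,598.35; Unit G1: $6,361.58

Minimums first: Unit 3B $9,000.00. Residual $19,220.00.
Residual split over remaining floor area 20,750: Unit 1A 5,888.2670 → $5,888.27; Unit 4B 1,371.7986 → $1,371.80; Unit PH2 5,598.3460 → $5,598.35; Unit G1 6,361.5884 → $6,361.59.
Rounding difference −$0.01 applied to Unit G1 → $6,361.58.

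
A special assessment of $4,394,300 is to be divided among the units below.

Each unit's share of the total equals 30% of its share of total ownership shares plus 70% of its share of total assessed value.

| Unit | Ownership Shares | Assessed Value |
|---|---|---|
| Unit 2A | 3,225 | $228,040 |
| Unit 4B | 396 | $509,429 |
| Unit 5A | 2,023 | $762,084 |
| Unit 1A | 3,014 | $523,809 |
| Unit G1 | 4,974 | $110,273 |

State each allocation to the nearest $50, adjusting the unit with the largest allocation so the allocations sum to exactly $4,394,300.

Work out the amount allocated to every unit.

Ownership shares total 13,632; assessed value total 2,133,635.
Composite weights (30% ownership shares + 70% assessed value): Unit 2A 0.1458; Unit 4B 0.1758; Unit 5A 0.2945; Unit 1A 0.2382; Unit G1 0.1456.
Unrounded shares: Unit 2A 640,635.14; Unit 4B 772,726.87; Unit 5A 1,294,313.40; Unit 1A 1,046,633.29; Unit G1 639,991.30.
Rounded to nearest $50: Unit 2A $640,650; Unit 4B $772,750; Unit 5A $1,294,300; Unit 1A $1,046,650; Unit G1 $640,000. Sum = $4,394,350.
Difference $4,394,300 − $4,394,350 = −$50 applied to largest allocation (Unit 5A): Unit 5A becomes $1,294,250.

Unit 2A: $640,650; Unit 4B: $772,750; Unit 5A: $1,294,250; Unit 1A: $1,046,650; Unit G1: $640,000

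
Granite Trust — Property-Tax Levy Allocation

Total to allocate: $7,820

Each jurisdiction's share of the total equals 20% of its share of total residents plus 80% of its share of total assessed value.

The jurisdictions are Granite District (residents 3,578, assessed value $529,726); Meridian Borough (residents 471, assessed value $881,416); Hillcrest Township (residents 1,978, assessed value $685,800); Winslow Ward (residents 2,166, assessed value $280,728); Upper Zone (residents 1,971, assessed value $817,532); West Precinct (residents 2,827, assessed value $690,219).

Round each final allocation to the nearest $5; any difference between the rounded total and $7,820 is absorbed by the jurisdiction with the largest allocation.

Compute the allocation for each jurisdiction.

Totals — residents 12,991, assessed value 3,885,421.
Combined weights (20% residents + 80% assessed value): Granite District 0.1642; Meridian Borough 0.1887; Hillcrest Township 0.1717; Winslow Ward 0.0911; Upper Zone 0.1987; West Precinct 0.1856.
Proportional shares: Granite District 1,283.68; Meridian Borough 1,475.89; Hillcrest Township 1,342.35; Winslow Ward 712.77; Upper Zone 1,553.62; West Precinct 1,451.68.
At nearest $5: Granite District $1,285; Meridian Borough $1,475; Hillcrest Township $1,340; Winslow Ward $715; Upper Zone $1,555; West Precinct $1,450. Sum = $7,820.
Rounded total matches; no reconciliation needed.

Granite District: $1,285 · Meridian Borough: $1,475 · Hillcrest Township: $1,340 · Winslow Ward: $715 · Upper Zone: $1,555 · West Precinct: $1,450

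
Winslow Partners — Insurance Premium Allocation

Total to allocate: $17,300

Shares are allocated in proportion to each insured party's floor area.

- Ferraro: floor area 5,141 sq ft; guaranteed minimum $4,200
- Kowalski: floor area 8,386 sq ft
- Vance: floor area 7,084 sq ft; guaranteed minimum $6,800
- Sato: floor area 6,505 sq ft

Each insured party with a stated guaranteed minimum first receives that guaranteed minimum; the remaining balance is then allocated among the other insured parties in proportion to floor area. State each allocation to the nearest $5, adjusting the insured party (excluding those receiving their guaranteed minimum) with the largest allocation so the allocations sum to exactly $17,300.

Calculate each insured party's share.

Guaranteed amounts: Ferraro $4,200; Vance $6,800. Residual $6,300.
Residual split over remaining floor area 14,891: Kowalski 3,547.90 → $3,550; Sato 2,752.10 → $2,750.

Ferraro: $4,200 | Kowalski: $3,550 | Vance: $6,800 | Sato: $2,750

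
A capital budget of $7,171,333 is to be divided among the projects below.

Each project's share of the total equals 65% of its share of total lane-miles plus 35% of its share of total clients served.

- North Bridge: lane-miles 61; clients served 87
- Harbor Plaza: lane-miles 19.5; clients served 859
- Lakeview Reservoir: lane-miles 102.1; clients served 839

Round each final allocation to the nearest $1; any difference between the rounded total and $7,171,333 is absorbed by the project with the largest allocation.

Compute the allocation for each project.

Lane-miles total 182.6; clients served total 1,785.
Blended shares (65% lane-miles + 35% clients served): North Bridge 0.2342; Harbor Plaza 0.2378; Lakeview Reservoir 0.5280.
Unrounded shares: North Bridge 1,679,527.02; Harbor Plaza 1,705,668.51; Lakeview Reservoir 3,786,137.47.
After rounding ($1): North Bridge $1,679,527; Harbor Plaza $1,705,669; Lakeview Reservoir $3,786,137. Sum = $7,171,333.
Sum already equals the total — no adjustment.

North Bridge: $1,679,527 | Harbor Plaza: $1,705,669 | Lakeview Reservoir: $3,786,137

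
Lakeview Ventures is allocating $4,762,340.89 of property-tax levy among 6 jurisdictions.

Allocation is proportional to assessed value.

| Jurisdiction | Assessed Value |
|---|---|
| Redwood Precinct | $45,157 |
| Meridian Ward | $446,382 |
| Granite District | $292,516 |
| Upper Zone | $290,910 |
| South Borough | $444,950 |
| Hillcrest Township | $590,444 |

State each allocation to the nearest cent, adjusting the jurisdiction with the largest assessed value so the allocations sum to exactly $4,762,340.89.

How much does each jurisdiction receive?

Redwood Precinct: $101,903.53 · Meridian Ward: $1,007,327.78 · Granite District: $660,106.13 · Upper Zone: $656,481.95 · South Borough: $1,004,096.26 · Hillcrest Township: $1,332,425.24

Assessed value total: 45,157 + 446,382 + 292,516 + 290,910 + 444,950 + 590,444 = 2,110,359.
Unrounded shares: Redwood Precinct 101,903.5281; Meridian Ward 1,007,327.7822; Granite District 660,106.1278; Upper Zone 656,481.9485; South Borough 1,004,096.2599; Hillcrest Township 1,332,425.2435.
At nearest cent: Redwood Precinct $101,903.53; Meridian Ward $1,007,327.78; Granite District $660,106.13; Upper Zone $656,481.95; South Borough $1,004,096.26; Hillcrest Township $1,332,425.24. Sum = $4,762,340.89.
No rounding difference to absorb.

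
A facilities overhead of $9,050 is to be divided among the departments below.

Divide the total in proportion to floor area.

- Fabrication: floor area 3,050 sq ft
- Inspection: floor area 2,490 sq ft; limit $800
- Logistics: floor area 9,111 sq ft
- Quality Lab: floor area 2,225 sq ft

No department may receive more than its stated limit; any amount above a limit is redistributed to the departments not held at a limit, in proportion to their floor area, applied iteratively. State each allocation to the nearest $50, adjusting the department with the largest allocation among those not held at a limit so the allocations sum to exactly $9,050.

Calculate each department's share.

Fabrication: $1,750 | Inspection: $800 | Logistics: $5,200 | Quality Lab: $1,300

Combined floor area = 16,876.
Unconstrained shares: Fabrication 1,635.61; Inspection 1,335.30; Logistics 4,885.91; Quality Lab 1,193.19.
Held at cap: Inspection ($800); balance $8,250 reallocated over remaining floor area 14,386.
Redistributed shares: Fabrication 1,749.10 → $1,750; Logistics 5,224.92 → $5,200; Quality Lab 1,275.98 → $1,300.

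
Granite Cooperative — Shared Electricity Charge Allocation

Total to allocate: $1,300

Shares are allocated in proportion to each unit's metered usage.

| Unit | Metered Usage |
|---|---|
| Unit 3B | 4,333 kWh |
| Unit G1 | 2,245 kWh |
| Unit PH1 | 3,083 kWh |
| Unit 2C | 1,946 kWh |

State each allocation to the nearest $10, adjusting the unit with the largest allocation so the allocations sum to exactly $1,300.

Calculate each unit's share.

Metered usage total: 11,607.
Proportional shares: Unit 3B 4,333/11,607 × $1,300 = 485.30; Unit G1 2,245/11,607 × $1,300 = 251.44; Unit PH1 3,083/11,607 × $1,300 = 345.30; Unit 2C 1,946/11,607 × $1,300 = 217.95.
After rounding ($10): Unit 3B $490; Unit G1 $250; Unit PH1 $350; Unit 2C $220. Sum = $1,310.
Difference $1,300 − $1,310 = −$10 applied to largest allocation (Unit 3B): Unit 3B becomes $480.

Unit 3B: $480; Unit G1: $250; Unit PH1: $350; Unit 2C: $220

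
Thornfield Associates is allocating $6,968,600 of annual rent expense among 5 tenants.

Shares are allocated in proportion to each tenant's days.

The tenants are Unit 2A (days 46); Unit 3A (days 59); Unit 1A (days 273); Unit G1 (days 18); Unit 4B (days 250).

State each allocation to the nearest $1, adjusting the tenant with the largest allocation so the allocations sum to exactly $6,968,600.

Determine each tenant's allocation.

Unit 2A: $496,216 | Unit 3A: $636,451 | Unit 1A: $2,944,934 | Unit G1: $194,172 | Unit 4B: $2,696,827

Total days = 646.
Raw shares: Unit 2A 46/646 × $6,968,600 = 496,216.10; Unit 3A 59/646 × $6,968,600 = 636,451.08; Unit 1A 273/646 × $6,968,600 = 2,944,934.67; Unit G1 18/646 × $6,968,600 = 194,171.52; Unit 4B 250/646 × $6,968,600 = 2,696,826.63.
After rounding ($1): Unit 2A $496,216; Unit 3A $636,451; Unit 1A $2,944,935; Unit G1 $194,172; Unit 4B $2,696,827. Sum = $6,968,601.
Difference $6,968,600 − $6,968,601 = −$1 applied to largest allocation (Unit 1A): Unit 1A becomes $2,944,934.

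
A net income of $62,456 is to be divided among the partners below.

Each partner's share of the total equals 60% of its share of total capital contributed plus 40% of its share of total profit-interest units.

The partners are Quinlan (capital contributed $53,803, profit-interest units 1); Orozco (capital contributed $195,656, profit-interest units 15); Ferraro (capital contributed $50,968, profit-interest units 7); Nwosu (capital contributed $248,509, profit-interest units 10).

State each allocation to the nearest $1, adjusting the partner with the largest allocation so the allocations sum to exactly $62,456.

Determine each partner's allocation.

Quinlan: $4,430; Orozco: $24,712; Ferraro: $8,779; Nwosu: $24,535

Totals — capital contributed 548,936, profit-interest units 33.
Combined weights (60% capital contributed + 40% profit-interest units): Quinlan 0.0709; Orozco 0.3957; Ferraro 0.1406; Nwosu 0.3928.
Pro-rata amounts: Quinlan 4,429.95; Orozco 24,712.27; Ferraro 8,778.67; Nwosu 24,535.11.
At nearest $1: Quinlan $4,430; Orozco $24,712; Ferraro $8,779; Nwosu $24,535. Sum = $62,456.
Rounded total matches; no reconciliation needed.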